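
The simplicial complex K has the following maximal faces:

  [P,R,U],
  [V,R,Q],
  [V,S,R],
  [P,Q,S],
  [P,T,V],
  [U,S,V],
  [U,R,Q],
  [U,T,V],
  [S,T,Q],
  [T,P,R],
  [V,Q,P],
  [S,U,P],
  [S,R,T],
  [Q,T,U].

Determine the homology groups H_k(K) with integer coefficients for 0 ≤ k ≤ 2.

H_0 ≅ Z,  H_1 ≅ Z^2,  H_2 ≅ Z.

We work with the vertex ordering P < Q < R < S < T < U < V. The simplices of K, each written with vertices in increasing order, are:

  0-simplices (7): P, Q, R, S, T, U, V
  1-simplices (21): PQ, PR, PS, PT, PU, PV, QR, QS, QT, QU, QV, RS, RT, RU, RV, ST, SU, SV, TU, TV, UV
  2-simplices (14): PQS, PQV, PRT, PRU, PSU, PTV, QRU, QRV, QST, QTU, RST, RSV, SUV, TUV

so the chain groups are C_0 ≅ Z^7, C_1 ≅ Z^21, C_2 ≅ Z^14.

Boundary ∂_1: C_1 → C_0 maps an edge to its endpoints' difference, ∂[p,q] = q − p.
This gives a 7×21 integer matrix of rank 6; reducing to Smith normal form yields diagonal entries (1,1,1,1,1,1).

The boundary map ∂_2: C_2 → C_1 maps a triangle to the signed sum of its edges. For instance
  ∂QRV = RV − QV + QR,
  ∂TUV = UV − TV + TU.
The 21×14 boundary matrix has rank 13 and Smith normal form diag(1,1,1,1,1,1,1,1,1,1,1,1,1).

Reading off H_k = ker ∂_k / im ∂_{k+1}:

  H_0: rank C_0 − rank ∂_1 = 7 − 6 = 1, and the invariant factors of ∂_1 are all 1, so H_0 ≅ Z.
  H_1: rank ker ∂_1 − rank ∂_2 = (21 − 6) − 13 = 2, and the invariant factors of ∂_2 are all 1, so H_1 ≅ Z^2.
  H_2: rank ker ∂_2 − rank ∂_3 = (14 − 13) − 0 = 1, and there is no ∂_3, so H_2 ≅ Z.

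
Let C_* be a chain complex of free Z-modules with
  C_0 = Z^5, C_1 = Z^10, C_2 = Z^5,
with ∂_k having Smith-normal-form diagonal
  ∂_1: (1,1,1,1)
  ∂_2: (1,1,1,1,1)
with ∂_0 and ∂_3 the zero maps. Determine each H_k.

H_0 ≅ Z,  H_1 ≅ Z,  H_2 = 0.

H_0: b_0 = 5 − 0 − 4 = 1; torsion from ∂_1 factors > 1: none. So H_0 ≅ Z.
H_1: b_1 = 10 − 4 − 5 = 1; torsion from ∂_2 factors > 1: none. So H_1 ≅ Z.
H_2: b_2 = 5 − 5 − 0 = 0; torsion from ∂_3 factors > 1: none. So H_2 ≅ 0.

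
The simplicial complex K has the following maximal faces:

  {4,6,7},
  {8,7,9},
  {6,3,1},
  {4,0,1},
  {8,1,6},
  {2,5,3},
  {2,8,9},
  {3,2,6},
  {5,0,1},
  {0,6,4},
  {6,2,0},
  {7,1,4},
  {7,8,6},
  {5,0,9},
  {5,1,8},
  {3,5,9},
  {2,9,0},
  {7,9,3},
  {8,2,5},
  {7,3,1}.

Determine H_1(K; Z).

H_1 = Z ⊕ Z/2Z.

Order the vertices as 0 < 1 < 2 < 3 < 4 < 5 < 6 < 7 < 8 < 9. Listing each simplex with vertices in this order, K has dimension 2 with simplices:

  0-simplices (10): [0], [1], [2], [3], [4], [5], [6], [7], [8], [9]
  1-simplices (30): (30 of them)
  2-simplices (20): (20 of them)

giving chain groups C_0 ≅ Z^10, C_1 ≅ Z^30, C_2 ≅ Z^20.

∂_1: C_1 → C_0 maps an edge to its endpoints' difference, ∂[p,q] = q − p. For instance
  ∂[1,5] = [5] − [1].
The 10×30 boundary matrix has rank 9 and Smith normal form diag(1,1,1,1,1,1,1,1,1).

∂_2: C_2 → C_1 sends each 2-simplex [p,q,r] to [q,r] − [p,r] + [p,q]. For instance
  ∂[6,7,8] = [7,8] − [6,8] + [6,7],
  ∂[1,3,7] = [3,7] − [1,7] + [1,3].
As a 30×20 matrix over Z this has rank 20, with invariant factors (1,1,1,1,1,1,1,1,1,1,1,1,1,1,1,1,1,1,1,2).

From H_k ≅ ker(∂_k) / im(∂_{k+1}) we obtain:

  H_1: rank ker ∂_1 − rank ∂_2 = (30 − 9) − 20 = 1, and ∂_2 has invariant factor 2 > 1, so H_1 ≅ Z ⊕ Z/2Z.

(K is a triangulation of the Klein bottle.)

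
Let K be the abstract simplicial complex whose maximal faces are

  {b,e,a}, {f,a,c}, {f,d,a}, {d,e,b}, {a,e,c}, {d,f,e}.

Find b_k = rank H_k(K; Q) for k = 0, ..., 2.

We work with the vertex ordering a < b < c < d < e < f. The simplices of K, each written with vertices in increasing order, are:

  0-simplices (6): a, b, c, d, e, f
  1-simplices (12): ab, ac, ad, ae, af, bd, be, ce, cf, de, df, ef
  2-simplices (6): abe, ace, acf, adf, bde, def

Hence C_0 ≅ Z^6, C_1 ≅ Z^12, C_2 ≅ Z^6.

∂_1: C_1 → C_0 sends each edge [p,q] (with p < q) to q − p.
This gives a 6×12 integer matrix of rank 5; reducing to Smith normal form yields diagonal entries (1,1,1,1,1).

∂_2: C_2 → C_1 acts by ∂[p,q,r] = [q,r] − [p,r] + [p,q]. For instance
  ∂adf = df − af + ad,
  ∂bde = de − be + bd.
The 12×6 boundary matrix has rank 6 and Smith normal form diag(1,1,1,1,1,1).

Computing H_k = (kernel of ∂_k) / (image of ∂_{k+1}):

  H_0: rank C_0 − rank ∂_1 = 6 − 5 = 1, and the invariant factors of ∂_1 are all 1, so H_0 = Z.
  H_1: rank ker ∂_1 − rank ∂_2 = (12 − 5) − 6 = 1, and the invariant factors of ∂_2 are all 1, so H_1 = Z.
  H_2: rank ker ∂_2 − rank ∂_3 = (6 − 6) − 0 = 0, and there is no ∂_3, so H_2 = 0.

Hence the Betti numbers are b_0 = 1, b_1 = 1, b_2 = 0.

b_0 = 1, b_1 = 1, b_2 = 0.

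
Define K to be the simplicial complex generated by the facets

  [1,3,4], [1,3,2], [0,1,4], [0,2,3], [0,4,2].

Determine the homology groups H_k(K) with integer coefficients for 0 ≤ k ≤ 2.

H_0 ≅ Z,  H_1 ≅ Z,  H_2 = 0.

K has 5 vertices, 10 edges, 5 triangles.
rank ∂_0 = 0, rank ∂_1 = 4 ⇒ b_0 = 5 − 0 − 4 = 1; all invariant factors of ∂_1 are 1 so no torsion. So H_0 ≅ Z.
rank ∂_1 = 4, rank ∂_2 = 5 ⇒ b_1 = 10 − 4 − 5 = 1; all invariant factors of ∂_2 are 1 so no torsion. So H_1 ≅ Z.
rank ∂_2 = 5, rank ∂_3 = 0 ⇒ b_2 = 5 − 5 − 0 = 0. So H_2 ≅ 0.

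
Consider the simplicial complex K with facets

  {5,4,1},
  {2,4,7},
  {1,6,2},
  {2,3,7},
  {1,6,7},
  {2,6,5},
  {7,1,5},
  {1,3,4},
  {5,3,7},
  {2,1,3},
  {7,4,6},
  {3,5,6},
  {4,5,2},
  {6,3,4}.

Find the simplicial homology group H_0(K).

We work with the vertex ordering 1 < 2 < 3 < 4 < 5 < 6 < 7. The simplices of K, each written with vertices in increasing order, are:

  0-simplices (7): [1], [2], [3], [4], [5], [6], [7]
  1-simplices (21): [1,2], [1,3], [1,4], [1,5], [1,6], [1,7], [2,3], [2,4], [2,5], [2,6], [2,7], [3,4], [3,5], [3,6], [3,7], [4,5], [4,6], [4,7], [5,6], [5,7], [6,7]
  2-simplices (14): [1,2,3], [1,2,6], [1,3,4], [1,4,5], [1,5,7], [1,6,7], [2,3,7], [2,4,5], [2,4,7], [2,5,6], [3,4,6], [3,5,6], [3,5,7], [4,6,7]

Hence C_0 ≅ Z^7, C_1 ≅ Z^21, C_2 ≅ Z^14.

∂_1: C_1 → C_0 maps an edge to its endpoints' difference, ∂[p,q] = q − p.
As a 7×21 matrix over Z this has rank 6, with invariant factors (1,1,1,1,1,1).

The boundary map ∂_2: C_2 → C_1 maps a triangle to the signed sum of its edges. For instance
  ∂[1,3,4] = [3,4] − [1,4] + [1,3],
  ∂[2,5,6] = [5,6] − [2,6] + [2,5].
This gives a 21×14 integer matrix of rank 13; reducing to Smith normal form yields diagonal entries (1,1,1,1,1,1,1,1,1,1,1,1,1).

Now H_k = ker ∂_k / im ∂_{k+1}, so:

  H_0: rank C_0 − rank ∂_1 = 7 − 6 = 1, and the invariant factors of ∂_1 are all 1, so H_0 = Z.

H_0 = Z.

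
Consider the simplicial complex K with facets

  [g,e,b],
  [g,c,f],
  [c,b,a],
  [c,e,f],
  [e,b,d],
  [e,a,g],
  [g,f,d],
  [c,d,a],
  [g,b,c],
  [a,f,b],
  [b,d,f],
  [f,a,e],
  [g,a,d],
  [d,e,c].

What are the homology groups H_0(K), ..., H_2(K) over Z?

Order the vertices as a < b < c < d < e < f < g. Listing each simplex with vertices in this order, K has dimension 2 with simplices:

  0-simplices (7): a, b, c, d, e, f, g
  1-simplices (21): ab, ac, ad, ae, af, ag, bc, bd, be, bf, bg, cd, ce, cf, cg, de, df, dg, ef, eg, fg
  2-simplices (14): abc, abf, acd, adg, aef, aeg, bcg, bde, bdf, beg, cde, cef, cfg, dfg

giving chain groups C_0 ≅ Z^7, C_1 ≅ Z^21, C_2 ≅ Z^14.

The boundary map ∂_1: C_1 → C_0 maps an edge to its endpoints' difference, ∂[p,q] = q − p. For instance
  ∂cf = f − c.
The resulting 7×21 matrix has rank 6, and its Smith normal form has invariant factors (1,1,1,1,1,1).

Boundary ∂_2: C_2 → C_1 maps a triangle to the signed sum of its edges. For instance
  ∂beg = eg − bg + be,
  ∂abc = bc − ac + ab.
The 21×14 boundary matrix has rank 13 and Smith normal form diag(1,1,1,1,1,1,1,1,1,1,1,1,1).

Reading off H_k = ker ∂_k / im ∂_{k+1}:

  H_0: rank C_0 − rank ∂_1 = 7 − 6 = 1, and the invariant factors of ∂_1 are all 1, so H_0 ≅ Z.
  H_1: rank ker ∂_1 − rank ∂_2 = (21 − 6) − 13 = 2, and the invariant factors of ∂_2 are all 1, so H_1 ≅ Z^2.
  H_2: rank ker ∂_2 − rank ∂_3 = (14 − 13) − 0 = 1, and there is no ∂_3, so H_2 ≅ Z.

H_0 = Z,  H_1 = Z^2,  H_2 = Z.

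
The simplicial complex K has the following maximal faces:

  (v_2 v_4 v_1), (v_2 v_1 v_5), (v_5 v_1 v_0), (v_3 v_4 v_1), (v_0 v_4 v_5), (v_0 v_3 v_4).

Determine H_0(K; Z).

H_0 ≅ Z.

We work with the vertex ordering v_0 < v_1 < v_2 < v_3 < v_4 < v_5. The simplices of K, each written with vertices in increasing order, are:

  0-simplices (6): [v_0], [v_1], [v_2], [v_3], [v_4], [v_5]
  1-simplices (12): [v_0,v_1], [v_0,v_3], [v_0,v_4], [v_0,v_5], [v_1,v_2], [v_1,v_3], [v_1,v_4], [v_1,v_5], [v_2,v_4], [v_2,v_5], [v_3,v_4], [v_4,v_5]
  2-simplices (6): [v_0,v_1,v_5], [v_0,v_3,v_4], [v_0,v_4,v_5], [v_1,v_2,v_4], [v_1,v_2,v_5], [v_1,v_3,v_4]

so the chain groups are C_0 ≅ Z^6, C_1 ≅ Z^12, C_2 ≅ Z^6.

Boundary ∂_1: C_1 → C_0 is given by ∂[p,q] = [q] − [p]. For instance
  ∂[v_2,v_5] = [v_5] − [v_2].
The 6×12 boundary matrix has rank 5 and Smith normal form diag(1,1,1,1,1).

∂_2: C_2 → C_1 maps a triangle to the signed sum of its edges. For instance
  ∂[v_1,v_2,v_5] = [v_2,v_5] − [v_1,v_5] + [v_1,v_2],
  ∂[v_0,v_1,v_5] = [v_1,v_5] − [v_0,v_5] + [v_0,v_1].
The 12×6 boundary matrix has rank 6 and Smith normal form diag(1,1,1,1,1,1).

From H_k ≅ ker(∂_k) / im(∂_{k+1}) we obtain:

  H_0: rank C_0 − rank ∂_1 = 6 − 5 = 1, and the invariant factors of ∂_1 are all 1, so H_0 ≅ Z.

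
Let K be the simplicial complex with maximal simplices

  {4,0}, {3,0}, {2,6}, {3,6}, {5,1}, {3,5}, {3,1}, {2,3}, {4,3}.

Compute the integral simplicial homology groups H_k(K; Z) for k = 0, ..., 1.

H_0 ≅ Z,  H_1 ≅ Z^3.

K has 7 vertices, 9 edges.
rank ∂_0 = 0, rank ∂_1 = 6 ⇒ b_0 = 7 − 0 − 6 = 1; all invariant factors of ∂_1 are 1 so no torsion. So H_0 = Z.
rank ∂_1 = 6, rank ∂_2 = 0 ⇒ b_1 = 9 − 6 − 0 = 3. So H_1 = Z^3.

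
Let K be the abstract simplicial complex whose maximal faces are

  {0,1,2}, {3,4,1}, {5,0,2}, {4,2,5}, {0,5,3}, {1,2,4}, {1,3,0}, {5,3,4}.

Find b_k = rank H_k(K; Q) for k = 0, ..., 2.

b_0 = 1, b_1 = 0, b_2 = 1.

Fix the vertex order 0 < 1 < 2 < 3 < 4 < 5 and write every simplex with vertices in increasing order. Then dim K = 2 and the simplices of K are:

  0-simplices (6): [0], [1], [2], [3], [4], [5]
  1-simplices (12): [0,1], [0,2], [0,3], [0,5], [1,2], [1,3], [1,4], [2,4], [2,5], [3,4], [3,5], [4,5]
  2-simplices (8): [0,1,2], [0,1,3], [0,2,5], [0,3,5], [1,2,4], [1,3,4], [2,4,5], [3,4,5]

giving chain groups C_0 ≅ Z^6, C_1 ≅ Z^12, C_2 ≅ Z^8.

Boundary ∂_1: C_1 → C_0 maps an edge to its endpoints' difference, ∂[p,q] = q − p. For instance
  ∂[0,1] = [1] − [0].
The resulting 6×12 matrix has rank 5, and its Smith normal form has invariant factors (1,1,1,1,1).

Boundary ∂_2: C_2 → C_1 acts by ∂[p,q,r] = [q,r] − [p,r] + [p,q]. For instance
  ∂[1,2,4] = [2,4] − [1,4] + [1,2],
  ∂[1,3,4] = [3,4] − [1,4] + [1,3].
The 12×8 boundary matrix has rank 7 and Smith normal form diag(1,1,1,1,1,1,1).

From H_k ≅ ker(∂_k) / im(∂_{k+1}) we obtain:

  H_0: rank C_0 − rank ∂_1 = 6 − 5 = 1, and the invariant factors of ∂_1 are all 1, so H_0 ≅ Z.
  H_1: rank ker ∂_1 − rank ∂_2 = (12 − 5) − 7 = 0, and the invariant factors of ∂_2 are all 1, so H_1 ≅ 0.
  H_2: rank ker ∂_2 − rank ∂_3 = (8 − 7) − 0 = 1, and there is no ∂_3, so H_2 ≅ Z.

Hence the Betti numbers are b_0 = 1, b_1 = 0, b_2 = 1.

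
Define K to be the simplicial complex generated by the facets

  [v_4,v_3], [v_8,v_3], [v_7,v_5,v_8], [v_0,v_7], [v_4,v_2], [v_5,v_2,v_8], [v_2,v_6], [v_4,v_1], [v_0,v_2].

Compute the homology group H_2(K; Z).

We work with the vertex ordering v_0 < v_1 < v_2 < v_3 < v_4 < v_5 < v_6 < v_7 < v_8. The simplices of K, each written with vertices in increasing order, are:

  0-simplices (9): [v_0], [v_1], [v_2], [v_3], [v_4], [v_5], [v_6], [v_7], [v_8]
  1-simplices (12): [v_0,v_2], [v_0,v_7], [v_1,v_4], [v_2,v_4], [v_2,v_5], [v_2,v_6], [v_2,v_8], [v_3,v_4], [v_3,v_8], [v_5,v_7], [v_5,v_8], [v_7,v_8]
  2-simplices (2): [v_2,v_5,v_8], [v_5,v_7,v_8]

giving chain groups C_0 ≅ Z^9, C_1 ≅ Z^12, C_2 ≅ Z^2.

∂_1: C_1 → C_0 maps an edge to its endpoints' difference, ∂[p,q] = q − p. For instance
  ∂[v_5,v_8] = [v_8] − [v_5].
As a 9×12 matrix over Z this has rank 8, with invariant factors (1,1,1,1,1,1,1,1).

The boundary map ∂_2: C_2 → C_1 maps a triangle to the signed sum of its edges. For instance
  ∂[v_2,v_5,v_8] = [v_5,v_8] − [v_2,v_8] + [v_2,v_5],
  ∂[v_5,v_7,v_8] = [v_7,v_8] − [v_5,v_8] + [v_5,v_7].
The resulting 12×2 matrix has rank 2, and its Smith normal form has invariant factors (1,1).

From H_k ≅ ker(∂_k) / im(∂_{k+1}) we obtain:

  H_2: rank ker ∂_2 − rank ∂_3 = (2 − 2) − 0 = 0, and there is no ∂_3, so H_2 ≅ 0.

H_2 = 0.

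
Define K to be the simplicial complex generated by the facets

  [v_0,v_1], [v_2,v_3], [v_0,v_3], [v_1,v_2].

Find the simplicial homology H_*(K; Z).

Fix the vertex order v_0 < v_1 < v_2 < v_3 and write every simplex with vertices in increasing order. Then dim K = 1 and the simplices of K are:

  0-simplices (4): [v_0], [v_1], [v_2], [v_3]
  1-simplices (4): [v_0,v_1], [v_0,v_3], [v_1,v_2], [v_2,v_3]

Hence C_0 ≅ Z^4, C_1 ≅ Z^4.

The boundary map ∂_1: C_1 → C_0 maps an edge to its endpoints' difference, ∂[p,q] = q − p. For instance
  ∂[v_0,v_3] = [v_3] − [v_0].
As a 4×4 matrix over Z this has rank 3, with invariant factors (1,1,1).

Now H_k = ker ∂_k / im ∂_{k+1}, so:

  H_0: rank C_0 − rank ∂_1 = 4 − 3 = 1, and the invariant factors of ∂_1 are all 1, so H_0 ≅ Z.
  H_1: rank ker ∂_1 − rank ∂_2 = (4 − 3) − 0 = 1, and there is no ∂_2, so H_1 ≅ Z.

As a check, the Euler characteristic is 4 − 4 = 0, which agrees with 1 − 1 = 0.

H_0 ≅ Z,  H_1 ≅ Z.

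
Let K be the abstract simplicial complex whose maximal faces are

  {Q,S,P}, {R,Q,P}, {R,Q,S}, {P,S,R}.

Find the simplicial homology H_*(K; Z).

Take the total order P < Q < R < S on the vertex set. Then K (dimension 2) consists of the simplices:

  0-simplices (4): P, Q, R, S
  1-simplices (6): PQ, PR, PS, QR, QS, RS
  2-simplices (4): PQR, PQS, PRS, QRS

Hence C_0 ≅ Z^4, C_1 ≅ Z^6, C_2 ≅ Z^4.

∂_1: C_1 → C_0 is given by ∂[p,q] = [q] − [p]. For instance
  ∂QS = S − Q.
As a 4×6 matrix over Z this has rank 3, with invariant factors (1,1,1).

The boundary map ∂_2: C_2 → C_1 sends each 2-simplex [p,q,r] to [q,r] − [p,r] + [p,q]. For instance
  ∂QRS = RS − QS + QR,
  ∂PQR = QR − PR + PQ.
The 6×4 boundary matrix has rank 3 and Smith normal form diag(1,1,1).

From H_k ≅ ker(∂_k) / im(∂_{k+1}) we obtain:

  H_0: rank C_0 − rank ∂_1 = 4 − 3 = 1, and the invariant factors of ∂_1 are all 1, so H_0 ≅ Z.
  H_1: rank ker ∂_1 − rank ∂_2 = (6 − 3) − 3 = 0, and the invariant factors of ∂_2 are all 1, so H_1 ≅ 0.
  H_2: rank ker ∂_2 − rank ∂_3 = (4 − 3) − 0 = 1, and there is no ∂_3, so H_2 ≅ Z.

As a check, the Euler characteristic is 4 − 6 + 4 = 2, which agrees with 1 − 0 + 1 = 2.

H_0 ≅ Z,  H_1 = 0,  H_2 ≅ Z.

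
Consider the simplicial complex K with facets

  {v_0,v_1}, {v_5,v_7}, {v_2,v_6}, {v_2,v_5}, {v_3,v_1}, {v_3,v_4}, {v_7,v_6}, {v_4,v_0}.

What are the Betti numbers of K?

b_0 = 2, b_1 = 2.

Order the vertices as v_0 < v_1 < v_2 < v_3 < v_4 < v_5 < v_6 < v_7. Listing each simplex with vertices in this order, K has dimension 1 with simplices:

  0-simplices (8): [v_0], [v_1], [v_2], [v_3], [v_4], [v_5], [v_6], [v_7]
  1-simplices (8): [v_0,v_1], [v_0,v_4], [v_1,v_3], [v_2,v_5], [v_2,v_6], [v_3,v_4], [v_5,v_7], [v_6,v_7]

Hence C_0 ≅ Z^8, C_1 ≅ Z^8.

The boundary map ∂_1: C_1 → C_0 is given by ∂[p,q] = [q] − [p]. For instance
  ∂[v_5,v_7] = [v_7] − [v_5].
The 8×8 boundary matrix has rank 6 and Smith normal form diag(1,1,1,1,1,1).

Now H_k = ker ∂_k / im ∂_{k+1}, so:

  H_0: rank C_0 − rank ∂_1 = 8 − 6 = 2, and the invariant factors of ∂_1 are all 1, so H_0 = Z^2.
  H_1: rank ker ∂_1 − rank ∂_2 = (8 − 6) − 0 = 2, and there is no ∂_2, so H_1 = Z^2.

(K is a triangulation of the disjoint union of the circle S^1 and the circle S^1.)

Hence the Betti numbers are b_0 = 2, b_1 = 2.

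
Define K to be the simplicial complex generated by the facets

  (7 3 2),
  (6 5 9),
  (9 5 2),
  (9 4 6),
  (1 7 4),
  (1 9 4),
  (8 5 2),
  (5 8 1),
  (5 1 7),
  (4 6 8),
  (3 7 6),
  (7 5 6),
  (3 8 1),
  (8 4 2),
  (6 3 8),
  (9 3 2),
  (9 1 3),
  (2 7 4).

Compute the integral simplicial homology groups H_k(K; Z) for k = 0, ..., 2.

H_0 = Z,  H_1 = Z^2,  H_2 = Z.

Take the total order 1 < 2 < 3 < 4 < 5 < 6 < 7 < 8 < 9 on the vertex set. Then K (dimension 2) consists of the simplices:

  0-simplices (9): [1], [2], [3], [4], [5], [6], [7], [8], [9]
  1-simplices (27): (27 of them)
  2-simplices (18): [1,3,8], [1,3,9], [1,4,7], [1,4,9], [1,5,7], [1,5,8], [2,3,7], [2,3,9], [2,4,7], [2,4,8], [2,5,8], [2,5,9], [3,6,7], [3,6,8], [4,6,8], [4,6,9], [5,6,7], [5,6,9]

so the chain groups are C_0 ≅ Z^9, C_1 ≅ Z^27, C_2 ≅ Z^18.

The boundary map ∂_1: C_1 → C_0 sends each edge [p,q] (with p < q) to q − p. For instance
  ∂[2,9] = [9] − [2].
The resulting 9×27 matrix has rank 8, and its Smith normal form has invariant factors (1,1,1,1,1,1,1,1).

The boundary map ∂_2: C_2 → C_1 acts by ∂[p,q,r] = [q,r] − [p,r] + [p,q]. For instance
  ∂[2,5,8] = [5,8] − [2,8] + [2,5],
  ∂[1,5,8] = [5,8] − [1,8] + [1,5].
The resulting 27×18 matrix has rank 17, and its Smith normal form has invariant factors (1,1,1,1,1,1,1,1,1,1,1,1,1,1,1,1,1).

Reading off H_k = ker ∂_k / im ∂_{k+1}:

  H_0: rank C_0 − rank ∂_1 = 9 − 8 = 1, and the invariant factors of ∂_1 are all 1, so H_0 ≅ Z.
  H_1: rank ker ∂_1 − rank ∂_2 = (27 − 8) − 17 = 2, and the invariant factors of ∂_2 are all 1, so H_1 ≅ Z^2.
  H_2: rank ker ∂_2 − rank ∂_3 = (18 − 17) − 0 = 1, and there is no ∂_3, so H_2 ≅ Z.

As a check, the Euler characteristic is 9 − 27 + 18 = 0, which agrees with 1 − 2 + 1 = 0.
(K is a triangulation of the torus T^2.)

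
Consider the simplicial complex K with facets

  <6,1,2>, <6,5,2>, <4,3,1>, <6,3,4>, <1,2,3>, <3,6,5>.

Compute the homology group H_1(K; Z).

Fix the vertex order 1 < 2 < 3 < 4 < 5 < 6 and write every simplex with vertices in increasing order. Then dim K = 2 and the simplices of K are:

  0-simplices (6): [1], [2], [3], [4], [5], [6]
  1-simplices (12): [1,2], [1,3], [1,4], [1,6], [2,3], [2,5], [2,6], [3,4], [3,5], [3,6], [4,6], [5,6]
  2-simplices (6): [1,2,3], [1,2,6], [1,3,4], [2,5,6], [3,4,6], [3,5,6]

giving chain groups C_0 ≅ Z^6, C_1 ≅ Z^12, C_2 ≅ Z^6.

∂_1: C_1 → C_0 sends each edge [p,q] (with p < q) to q − p. For instance
  ∂[5,6] = [6] − [5].
The 6×12 boundary matrix has rank 5 and Smith normal form diag(1,1,1,1,1).

Boundary ∂_2: C_2 → C_1 acts by ∂[p,q,r] = [q,r] − [p,r] + [p,q]. For instance
  ∂[3,4,6] = [4,6] − [3,6] + [3,4],
  ∂[1,2,6] = [2,6] − [1,6] + [1,2].
The 12×6 boundary matrix has rank 6 and Smith normal form diag(1,1,1,1,1,1).

Now H_k = ker ∂_k / im ∂_{k+1}, so:

  H_1: rank ker ∂_1 − rank ∂_2 = (12 − 5) − 6 = 1, and the invariant factors of ∂_2 are all 1, so H_1 ≅ Z.

H_1 ≅ Z.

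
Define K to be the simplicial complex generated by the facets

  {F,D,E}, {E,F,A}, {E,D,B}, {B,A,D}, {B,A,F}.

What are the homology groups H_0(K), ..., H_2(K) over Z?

H_0 = Z,  H_1 = Z,  H_2 = 0.

We work with the vertex ordering A < B < D < E < F. The simplices of K, each written with vertices in increasing order, are:

  0-simplices (5): A, B, D, E, F
  1-simplices (10): AB, AD, AE, AF, BD, BE, BF, DE, DF, EF
  2-simplices (5): ABD, ABF, AEF, BDE, DEF

so the chain groups are C_0 ≅ Z^5, C_1 ≅ Z^10, C_2 ≅ Z^5.

Boundary ∂_1: C_1 → C_0 is given by ∂[p,q] = [q] − [p].
As a 5×10 matrix over Z this has rank 4, with invariant factors (1,1,1,1).

The boundary map ∂_2: C_2 → C_1 sends each 2-simplex [p,q,r] to [q,r] − [p,r] + [p,q]. For instance
  ∂BDE = DE − BE + BD,
  ∂DEF = EF − DF + DE.
As a 10×5 matrix over Z this has rank 5, with invariant factors (1,1,1,1,1).

Reading off H_k = ker ∂_k / im ∂_{k+1}:

  H_0: rank C_0 − rank ∂_1 = 5 − 4 = 1, and the invariant factors of ∂_1 are all 1, so H_0 ≅ Z.
  H_1: rank ker ∂_1 − rank ∂_2 = (10 − 4) − 5 = 1, and the invariant factors of ∂_2 are all 1, so H_1 ≅ Z.
  H_2: rank ker ∂_2 − rank ∂_3 = (5 − 5) − 0 = 0, and there is no ∂_3, so H_2 ≅ 0.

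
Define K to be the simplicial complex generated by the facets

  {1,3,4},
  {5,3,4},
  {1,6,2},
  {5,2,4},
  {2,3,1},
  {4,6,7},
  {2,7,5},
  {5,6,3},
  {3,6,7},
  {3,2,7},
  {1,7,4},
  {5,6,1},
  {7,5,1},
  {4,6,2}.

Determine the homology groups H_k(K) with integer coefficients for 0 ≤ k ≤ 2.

H_0 ≅ Z,  H_1 ≅ Z^2,  H_2 ≅ Z.

Take the total order 1 < 2 < 3 < 4 < 5 < 6 < 7 on the vertex set. Then K (dimension 2) consists of the simplices:

  0-simplices (7): [1], [2], [3], [4], [5], [6], [7]
  1-simplices (21): [1,2], [1,3], [1,4], [1,5], [1,6], [1,7], [2,3], [2,4], [2,5], [2,6], [2,7], [3,4], [3,5], [3,6], [3,7], [4,5], [4,6], [4,7], [5,6], [5,7], [6,7]
  2-simplices (14): [1,2,3], [1,2,6], [1,3,4], [1,4,7], [1,5,6], [1,5,7], [2,3,7], [2,4,5], [2,4,6], [2,5,7], [3,4,5], [3,5,6], [3,6,7], [4,6,7]

Hence C_0 ≅ Z^7, C_1 ≅ Z^21, C_2 ≅ Z^14.

∂_1: C_1 → C_0 maps an edge to its endpoints' difference, ∂[p,q] = q − p.
As a 7×21 matrix over Z this has rank 6, with invariant factors (1,1,1,1,1,1).

The boundary map ∂_2: C_2 → C_1 acts by ∂[p,q,r] = [q,r] − [p,r] + [p,q]. For instance
  ∂[1,2,6] = [2,6] − [1,6] + [1,2],
  ∂[3,4,5] = [4,5] − [3,5] + [3,4].
As a 21×14 matrix over Z this has rank 13, with invariant factors (1,1,1,1,1,1,1,1,1,1,1,1,1).

Now H_k = ker ∂_k / im ∂_{k+1}, so:

  H_0: rank C_0 − rank ∂_1 = 7 − 6 = 1, and the invariant factors of ∂_1 are all 1, so H_0 ≅ Z.
  H_1: rank ker ∂_1 − rank ∂_2 = (21 − 6) − 13 = 2, and the invariant factors of ∂_2 are all 1, so H_1 ≅ Z^2.
  H_2: rank ker ∂_2 − rank ∂_3 = (14 − 13) − 0 = 1, and there is no ∂_3, so H_2 ≅ Z.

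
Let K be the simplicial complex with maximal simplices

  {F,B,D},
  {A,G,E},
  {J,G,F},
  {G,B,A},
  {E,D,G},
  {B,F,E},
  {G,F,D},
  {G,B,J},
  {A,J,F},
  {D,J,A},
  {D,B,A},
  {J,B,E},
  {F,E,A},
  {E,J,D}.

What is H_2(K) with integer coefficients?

We work with the vertex ordering A < B < D < E < F < G < J. The simplices of K, each written with vertices in increasing order, are:

  0-simplices (7): A, B, D, E, F, G, J
  1-simplices (21): AB, AD, AE, AF, AG, AJ, BD, BE, BF, BG, BJ, DE, DF, DG, DJ, EF, EG, EJ, FG, FJ, GJ
  2-simplices (14): ABD, ABG, ADJ, AEF, AEG, AFJ, BDF, BEF, BEJ, BGJ, DEG, DEJ, DFG, FGJ

giving chain groups C_0 ≅ Z^7, C_1 ≅ Z^21, C_2 ≅ Z^14.

The boundary map ∂_1: C_1 → C_0 maps an edge to its endpoints' difference, ∂[p,q] = q − p.
The resulting 7×21 matrix has rank 6, and its Smith normal form has invariant factors (1,1,1,1,1,1).

The boundary map ∂_2: C_2 → C_1 maps a triangle to the signed sum of its edges. For instance
  ∂BEJ = EJ − BJ + BE,
  ∂BDF = DF − BF + BD.
The 21×14 boundary matrix has rank 13 and Smith normal form diag(1,1,1,1,1,1,1,1,1,1,1,1,1).

Reading off H_k = ker ∂_k / im ∂_{k+1}:

  H_2: rank ker ∂_2 − rank ∂_3 = (14 − 13) − 0 = 1, and there is no ∂_3, so H_2 = Z.

H_2 ≅ Z.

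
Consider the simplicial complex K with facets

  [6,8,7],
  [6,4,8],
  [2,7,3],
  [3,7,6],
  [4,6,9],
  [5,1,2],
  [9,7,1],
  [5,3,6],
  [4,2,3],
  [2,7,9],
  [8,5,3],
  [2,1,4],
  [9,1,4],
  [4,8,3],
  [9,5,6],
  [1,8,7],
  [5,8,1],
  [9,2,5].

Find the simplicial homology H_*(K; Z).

H_0 = Z,  H_1 = Z ⊕ Z/2Z,  H_2 = 0.

Take the total order 1 < 2 < 3 < 4 < 5 < 6 < 7 < 8 < 9 on the vertex set. Then K (dimension 2) consists of the simplices:

  0-simplices (9): [1], [2], [3], [4], [5], [6], [7], [8], [9]
  1-simplices (27): (27 of them)
  2-simplices (18): [1,2,4], [1,2,5], [1,4,9], [1,5,8], [1,7,8], [1,7,9], [2,3,4], [2,3,7], [2,5,9], [2,7,9], [3,4,8], [3,5,6], [3,5,8], [3,6,7], [4,6,8], [4,6,9], [5,6,9], [6,7,8]

Hence C_0 ≅ Z^9, C_1 ≅ Z^27, C_2 ≅ Z^18.

The boundary map ∂_1: C_1 → C_0 sends each edge [p,q] (with p < q) to q − p.
As a 9×27 matrix over Z this has rank 8, with invariant factors (1,1,1,1,1,1,1,1).

Boundary ∂_2: C_2 → C_1 maps a triangle to the signed sum of its edges. For instance
  ∂[2,7,9] = [7,9] − [2,9] + [2,7],
  ∂[3,6,7] = [6,7] − [3,7] + [3,6].
This gives a 27×18 integer matrix of rank 18; reducing to Smith normal form yields diagonal entries (1,1,1,1,1,1,1,1,1,1,1,1,1,1,1,1,1,2).

From H_k ≅ ker(∂_k) / im(∂_{k+1}) we obtain:

  H_0: rank C_0 − rank ∂_1 = 9 − 8 = 1, and the invariant factors of ∂_1 are all 1, so H_0 ≅ Z.
  H_1: rank ker ∂_1 − rank ∂_2 = (27 − 8) − 18 = 1, and ∂_2 has invariant factor 2 > 1, so H_1 ≅ Z ⊕ Z/2Z.
  H_2: rank ker ∂_2 − rank ∂_3 = (18 − 18) − 0 = 0, and there is no ∂_3, so H_2 ≅ 0.

As a check, the Euler characteristic is 9 − 27 + 18 = 0, which agrees with 1 − 1 + 0 = 0.
(K is a triangulation of the Klein bottle.)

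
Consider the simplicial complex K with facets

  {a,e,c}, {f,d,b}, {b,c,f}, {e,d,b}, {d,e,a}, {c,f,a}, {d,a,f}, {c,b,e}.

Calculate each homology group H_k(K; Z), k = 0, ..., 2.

H_0 ≅ Z,  H_1 = 0,  H_2 ≅ Z.

K has 6 vertices, 12 edges, 8 triangles.
rank ∂_0 = 0, rank ∂_1 = 5 ⇒ b_0 = 6 − 0 − 5 = 1; all invariant factors of ∂_1 are 1 so no torsion. So H_0 ≅ Z.
rank ∂_1 = 5, rank ∂_2 = 7 ⇒ b_1 = 12 − 5 − 7 = 0; all invariant factors of ∂_2 are 1 so no torsion. So H_1 ≅ 0.
rank ∂_2 = 7, rank ∂_3 = 0 ⇒ b_2 = 8 − 7 − 0 = 1. So H_2 ≅ Z.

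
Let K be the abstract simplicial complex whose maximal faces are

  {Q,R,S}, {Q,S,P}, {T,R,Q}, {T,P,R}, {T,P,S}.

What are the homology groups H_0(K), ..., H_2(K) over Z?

We work with the vertex ordering P < Q < R < S < T. The simplices of K, each written with vertices in increasing order, are:

  0-simplices (5): P, Q, R, S, T
  1-simplices (10): PQ, PR, PS, PT, QR, QS, QT, RS, RT, ST
  2-simplices (5): PQS, PRT, PST, QRS, QRT

giving chain groups C_0 ≅ Z^5, C_1 ≅ Z^10, C_2 ≅ Z^5.

Boundary ∂_1: C_1 → C_0 maps an edge to its endpoints' difference, ∂[p,q] = q − p. For instance
  ∂RT = T − R.
The 5×10 boundary matrix has rank 4 and Smith normal form diag(1,1,1,1).

∂_2: C_2 → C_1 acts by ∂[p,q,r] = [q,r] − [p,r] + [p,q]. For instance
  ∂PRT = RT − PT + PR,
  ∂PQS = QS − PS + PQ.
This gives a 10×5 integer matrix of rank 5; reducing to Smith normal form yields diagonal entries (1,1,1,1,1).

Reading off H_k = ker ∂_k / im ∂_{k+1}:

  H_0: rank C_0 − rank ∂_1 = 5 − 4 = 1, and the invariant factors of ∂_1 are all 1, so H_0 = Z.
  H_1: rank ker ∂_1 − rank ∂_2 = (10 − 4) − 5 = 1, and the invariant factors of ∂_2 are all 1, so H_1 = Z.
  H_2: rank ker ∂_2 − rank ∂_3 = (5 − 5) − 0 = 0, and there is no ∂_3, so H_2 = 0.

As a check, the Euler characteristic is 5 − 10 + 5 = 0, which agrees with 1 − 1 + 0 = 0.

H_0 = Z,  H_1 = Z,  H_2 = 0.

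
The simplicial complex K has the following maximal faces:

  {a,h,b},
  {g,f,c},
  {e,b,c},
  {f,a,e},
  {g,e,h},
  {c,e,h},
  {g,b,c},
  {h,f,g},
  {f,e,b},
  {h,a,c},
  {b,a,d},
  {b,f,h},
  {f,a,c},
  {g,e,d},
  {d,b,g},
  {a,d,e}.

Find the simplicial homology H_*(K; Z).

Fix the vertex order a < b < c < d < e < f < g < h and write every simplex with vertices in increasing order. Then dim K = 2 and the simplices of K are:

  0-simplices (8): a, b, c, d, e, f, g, h
  1-simplices (24): ab, ac, ad, ae, af, ah, bc, bd, be, bf, bg, bh, ce, cf, cg, ch, de, dg, ef, eg, eh, fg, fh, gh
  2-simplices (16): abd, abh, acf, ach, ade, aef, bce, bcg, bdg, bef, bfh, ceh, cfg, deg, egh, fgh

so the chain groups are C_0 ≅ Z^8, C_1 ≅ Z^24, C_2 ≅ Z^16.

The boundary map ∂_1: C_1 → C_0 maps an edge to its endpoints' difference, ∂[p,q] = q − p. For instance
  ∂ch = h − c.
This gives a 8×24 integer matrix of rank 7; reducing to Smith normal form yields diagonal entries (1,1,1,1,1,1,1).

∂_2: C_2 → C_1 sends each 2-simplex [p,q,r] to [q,r] − [p,r] + [p,q]. For instance
  ∂ach = ch − ah + ac,
  ∂ade = de − ae + ad.
As a 24×16 matrix over Z this has rank 15, with invariant factors (1,1,1,1,1,1,1,1,1,1,1,1,1,1,1).

From H_k ≅ ker(∂_k) / im(∂_{k+1}) we obtain:

  H_0: rank C_0 − rank ∂_1 = 8 − 7 = 1, and the invariant factors of ∂_1 are all 1, so H_0 = Z.
  H_1: rank ker ∂_1 − rank ∂_2 = (24 − 7) − 15 = 2, and the invariant factors of ∂_2 are all 1, so H_1 = Z^2.
  H_2: rank ker ∂_2 − rank ∂_3 = (16 − 15) − 0 = 1, and there is no ∂_3, so H_2 = Z.

As a check, the Euler characteristic is 8 − 24 + 16 = 0, which agrees with 1 − 2 + 1 = 0.

H_0 ≅ Z,  H_1 ≅ Z^2,  H_2 ≅ Z.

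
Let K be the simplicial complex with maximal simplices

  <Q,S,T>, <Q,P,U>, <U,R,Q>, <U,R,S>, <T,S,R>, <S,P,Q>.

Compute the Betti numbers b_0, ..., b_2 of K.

b_0 = 1, b_1 = 1, b_2 = 0.

Fix the vertex order P < Q < R < S < T < U and write every simplex with vertices in increasing order. Then dim K = 2 and the simplices of K are:

  0-simplices (6): P, Q, R, S, T, U
  1-simplices (12): PQ, PS, PU, QR, QS, QT, QU, RS, RT, RU, ST, SU
  2-simplices (6): PQS, PQU, QRU, QST, RST, RSU

so the chain groups are C_0 ≅ Z^6, C_1 ≅ Z^12, C_2 ≅ Z^6.

∂_1: C_1 → C_0 sends each edge [p,q] (with p < q) to q − p. For instance
  ∂RS = S − R.
As a 6×12 matrix over Z this has rank 5, with invariant factors (1,1,1,1,1).

Boundary ∂_2: C_2 → C_1 acts by ∂[p,q,r] = [q,r] − [p,r] + [p,q]. For instance
  ∂QST = ST − QT + QS,
  ∂PQU = QU − PU + PQ.
The resulting 12×6 matrix has rank 6, and its Smith normal form has invariant factors (1,1,1,1,1,1).

Computing H_k = (kernel of ∂_k) / (image of ∂_{k+1}):

  H_0: rank C_0 − rank ∂_1 = 6 − 5 = 1, and the invariant factors of ∂_1 are all 1, so H_0 ≅ Z.
  H_1: rank ker ∂_1 − rank ∂_2 = (12 − 5) − 6 = 1, and the invariant factors of ∂_2 are all 1, so H_1 ≅ Z.
  H_2: rank ker ∂_2 − rank ∂_3 = (6 − 6) − 0 = 0, and there is no ∂_3, so H_2 ≅ 0.

(K is a triangulation of the cylinder S^1 x I.)

Hence the Betti numbers are b_0 = 1, b_1 = 1, b_2 = 0.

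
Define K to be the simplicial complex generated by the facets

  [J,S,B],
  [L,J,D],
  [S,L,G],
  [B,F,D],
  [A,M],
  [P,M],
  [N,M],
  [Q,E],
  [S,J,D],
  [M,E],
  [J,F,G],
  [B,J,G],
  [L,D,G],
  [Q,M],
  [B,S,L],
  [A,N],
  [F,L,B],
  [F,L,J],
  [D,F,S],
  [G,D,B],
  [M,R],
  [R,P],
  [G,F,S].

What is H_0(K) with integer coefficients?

H_0 ≅ Z^2.

K has 14 vertices, 30 edges, 14 triangles.
rank ∂_0 = 0, rank ∂_1 = 12 ⇒ b_0 = 14 − 0 − 12 = 2; all invariant factors of ∂_1 are 1 so no torsion. So H_0 ≅ Z^2.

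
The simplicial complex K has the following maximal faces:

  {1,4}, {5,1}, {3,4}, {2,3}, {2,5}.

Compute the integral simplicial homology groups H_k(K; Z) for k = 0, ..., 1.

Order the vertices as 1 < 2 < 3 < 4 < 5. Listing each simplex with vertices in this order, K has dimension 1 with simplices:

  0-simplices (5): [1], [2], [3], [4], [5]
  1-simplices (5): [1,4], [1,5], [2,3], [2,5], [3,4]

so the chain groups are C_0 ≅ Z^5, C_1 ≅ Z^5.

∂_1: C_1 → C_0 sends each edge [p,q] (with p < q) to q − p. For instance
  ∂[1,5] = [5] − [1].
This gives a 5×5 integer matrix of rank 4; reducing to Smith normal form yields diagonal entries (1,1,1,1).

From H_k ≅ ker(∂_k) / im(∂_{k+1}) we obtain:

  H_0: rank C_0 − rank ∂_1 = 5 − 4 = 1, and the invariant factors of ∂_1 are all 1, so H_0 ≅ Z.
  H_1: rank ker ∂_1 − rank ∂_2 = (5 − 4) − 0 = 1, and there is no ∂_2, so H_1 ≅ Z.

H_0 ≅ Z,  H_1 ≅ Z.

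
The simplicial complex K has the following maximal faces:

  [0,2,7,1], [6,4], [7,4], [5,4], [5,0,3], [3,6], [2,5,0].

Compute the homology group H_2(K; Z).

Take the total order 0 < 1 < 2 < 3 < 4 < 5 < 6 < 7 on the vertex set. Then K (dimension 3) consists of the simplices:

  0-simplices (8): [0], [1], [2], [3], [4], [5], [6], [7]
  1-simplices (14): [0,1], [0,2], [0,3], [0,5], [0,7], [1,2], [1,7], [2,5], [2,7], [3,5], [3,6], [4,5], [4,6], [4,7]
  2-simplices (6): [0,1,2], [0,1,7], [0,2,5], [0,2,7], [0,3,5], [1,2,7]
  3-simplices (1): [0,1,2,7]

Hence C_0 ≅ Z^8, C_1 ≅ Z^14, C_2 ≅ Z^6, C_3 ≅ Z^1.

Boundary ∂_1: C_1 → C_0 maps an edge to its endpoints' difference, ∂[p,q] = q − p. For instance
  ∂[0,3] = [3] − [0].
This gives a 8×14 integer matrix of rank 7; reducing to Smith normal form yields diagonal entries (1,1,1,1,1,1,1).

Boundary ∂_2: C_2 → C_1 acts by ∂[p,q,r] = [q,r] − [p,r] + [p,q]. For instance
  ∂[0,1,2] = [1,2] − [0,2] + [0,1],
  ∂[0,2,5] = [2,5] − [0,5] + [0,2].
As a 14×6 matrix over Z this has rank 5, with invariant factors (1,1,1,1,1).

∂_3: C_3 → C_2 sends each 3-simplex σ to the alternating sum Σ_i (−1)^i (σ with its i-th vertex removed). For instance
  ∂[0,1,2,7] = [1,2,7] − [0,2,7] + [0,1,7] − [0,1,2].
As a 6×1 matrix over Z this has rank 1, with invariant factors (1).

Computing H_k = (kernel of ∂_k) / (image of ∂_{k+1}):

  H_2: rank ker ∂_2 − rank ∂_3 = (6 − 5) − 1 = 0, and the invariant factors of ∂_3 are all 1, so H_2 = 0.

H_2 = 0.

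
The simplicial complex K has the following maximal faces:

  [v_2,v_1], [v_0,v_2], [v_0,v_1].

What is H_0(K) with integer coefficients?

We work with the vertex ordering v_0 < v_1 < v_2. The simplices of K, each written with vertices in increasing order, are:

  0-simplices (3): [v_0], [v_1], [v_2]
  1-simplices (3): [v_0,v_1], [v_0,v_2], [v_1,v_2]

so the chain groups are C_0 ≅ Z^3, C_1 ≅ Z^3.

Boundary ∂_1: C_1 → C_0 is given by ∂[p,q] = [q] − [p].
The 3×3 boundary matrix has rank 2 and Smith normal form diag(1,1).

Computing H_k = (kernel of ∂_k) / (image of ∂_{k+1}):

  H_0: rank C_0 − rank ∂_1 = 3 − 2 = 1, and the invariant factors of ∂_1 are all 1, so H_0 = Z.

(K is a triangulation of the circle S^1.)

H_0 = Z.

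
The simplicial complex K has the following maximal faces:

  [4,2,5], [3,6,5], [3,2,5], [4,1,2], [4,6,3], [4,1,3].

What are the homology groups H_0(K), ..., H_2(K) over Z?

H_0 ≅ Z,  H_1 ≅ Z,  H_2 = 0.

K has 6 vertices, 12 edges, 6 triangles.
rank ∂_0 = 0, rank ∂_1 = 5 ⇒ b_0 = 6 − 0 − 5 = 1; all invariant factors of ∂_1 are 1 so no torsion. So H_0 ≅ Z.
rank ∂_1 = 5, rank ∂_2 = 6 ⇒ b_1 = 12 − 5 − 6 = 1; all invariant factors of ∂_2 are 1 so no torsion. So H_1 ≅ Z.
rank ∂_2 = 6, rank ∂_3 = 0 ⇒ b_2 = 6 − 6 − 0 = 0. So H_2 ≅ 0.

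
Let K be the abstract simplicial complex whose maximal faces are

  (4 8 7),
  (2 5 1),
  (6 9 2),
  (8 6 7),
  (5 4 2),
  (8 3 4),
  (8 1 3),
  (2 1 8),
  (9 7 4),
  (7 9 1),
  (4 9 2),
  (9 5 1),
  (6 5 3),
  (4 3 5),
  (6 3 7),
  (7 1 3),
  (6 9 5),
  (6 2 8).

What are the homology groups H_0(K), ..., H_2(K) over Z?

We work with the vertex ordering 1 < 2 < 3 < 4 < 5 < 6 < 7 < 8 < 9. The simplices of K, each written with vertices in increasing order, are:

  0-simplices (9): [1], [2], [3], [4], [5], [6], [7], [8], [9]
  1-simplices (27): (27 of them)
  2-simplices (18): [1,2,5], [1,2,8], [1,3,7], [1,3,8], [1,5,9], [1,7,9], [2,4,5], [2,4,9], [2,6,8], [2,6,9], [3,4,5], [3,4,8], [3,5,6], [3,6,7], [4,7,8], [4,7,9], [5,6,9], [6,7,8]

giving chain groups C_0 ≅ Z^9, C_1 ≅ Z^27, C_2 ≅ Z^18.

Boundary ∂_1: C_1 → C_0 sends each edge [p,q] (with p < q) to q − p.
The 9×27 boundary matrix has rank 8 and Smith normal form diag(1,1,1,1,1,1,1,1).

The boundary map ∂_2: C_2 → C_1 sends each 2-simplex [p,q,r] to [q,r] − [p,r] + [p,q]. For instance
  ∂[1,2,8] = [2,8] − [1,8] + [1,2],
  ∂[1,3,8] = [3,8] − [1,8] + [1,3].
This gives a 27×18 integer matrix of rank 18; reducing to Smith normal form yields diagonal entries (1,1,1,1,1,1,1,1,1,1,1,1,1,1,1,1,1,2).

Now H_k = ker ∂_k / im ∂_{k+1}, so:

  H_0: rank C_0 − rank ∂_1 = 9 − 8 = 1, and the invariant factors of ∂_1 are all 1, so H_0 ≅ Z.
  H_1: rank ker ∂_1 − rank ∂_2 = (27 − 8) − 18 = 1, and ∂_2 has invariant factor 2 > 1, so H_1 ≅ Z ⊕ Z_2.
  H_2: rank ker ∂_2 − rank ∂_3 = (18 − 18) − 0 = 0, and there is no ∂_3, so H_2 ≅ 0.

As a check, the Euler characteristic is 9 − 27 + 18 = 0, which agrees with 1 − 1 + 0 = 0.

H_0 ≅ Z,  H_1 ≅ Z ⊕ Z_2,  H_2 = 0.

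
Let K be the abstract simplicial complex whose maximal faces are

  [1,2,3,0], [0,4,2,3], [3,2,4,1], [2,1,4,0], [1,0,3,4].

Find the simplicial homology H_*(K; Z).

Fix the vertex order 0 < 1 < 2 < 3 < 4 and write every simplex with vertices in increasing order. Then dim K = 3 and the simplices of K are:

  0-simplices (5): [0], [1], [2], [3], [4]
  1-simplices (10): [0,1], [0,2], [0,3], [0,4], [1,2], [1,3], [1,4], [2,3], [2,4], [3,4]
  2-simplices (10): [0,1,2], [0,1,3], [0,1,4], [0,2,3], [0,2,4], [0,3,4], [1,2,3], [1,2,4], [1,3,4], [2,3,4]
  3-simplices (5): [0,1,2,3], [0,1,2,4], [0,1,3,4], [0,2,3,4], [1,2,3,4]

giving chain groups C_0 ≅ Z^5, C_1 ≅ Z^10, C_2 ≅ Z^10, C_3 ≅ Z^5.

Boundary ∂_1: C_1 → C_0 is given by ∂[p,q] = [q] − [p].
As a 5×10 matrix over Z this has rank 4, with invariant factors (1,1,1,1).

Boundary ∂_2: C_2 → C_1 maps a triangle to the signed sum of its edges. For instance
  ∂[0,2,3] = [2,3] − [0,3] + [0,2],
  ∂[1,3,4] = [3,4] − [1,4] + [1,3].
The resulting 10×10 matrix has rank 6, and its Smith normal form has invariant factors (1,1,1,1,1,1).

Boundary ∂_3: C_3 → C_2 sends each 3-simplex σ to the alternating sum Σ_i (−1)^i (σ with its i-th vertex removed). For instance
  ∂[0,1,2,3] = [1,2,3] − [0,2,3] + [0,1,3] − [0,1,2],
  ∂[1,2,3,4] = [2,3,4] − [1,3,4] + [1,2,4] − [1,2,3].
As a 10×5 matrix over Z this has rank 4, with invariant factors (1,1,1,1).

Now H_k = ker ∂_k / im ∂_{k+1}, so:

  H_0: rank C_0 − rank ∂_1 = 5 − 4 = 1, and the invariant factors of ∂_1 are all 1, so H_0 ≅ Z.
  H_1: rank ker ∂_1 − rank ∂_2 = (10 − 4) − 6 = 0, and the invariant factors of ∂_2 are all 1, so H_1 ≅ 0.
  H_2: rank ker ∂_2 − rank ∂_3 = (10 − 6) − 4 = 0, and the invariant factors of ∂_3 are all 1, so H_2 ≅ 0.
  H_3: rank ker ∂_3 − rank ∂_4 = (5 − 4) − 0 = 1, and there is no ∂_4, so H_3 ≅ Z.

H_0 = Z,  H_1 = 0,  H_2 = 0,  H_3 = Z.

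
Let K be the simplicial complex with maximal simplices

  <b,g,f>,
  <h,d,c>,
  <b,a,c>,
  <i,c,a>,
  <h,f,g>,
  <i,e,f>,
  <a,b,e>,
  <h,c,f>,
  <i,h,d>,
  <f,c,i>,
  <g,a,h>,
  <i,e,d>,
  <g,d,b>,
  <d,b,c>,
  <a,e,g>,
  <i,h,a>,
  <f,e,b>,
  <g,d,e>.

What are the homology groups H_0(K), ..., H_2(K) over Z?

H_0 = Z,  H_1 = Z ⊕ Z/2,  H_2 = 0.

We work with the vertex ordering a < b < c < d < e < f < g < h < i. The simplices of K, each written with vertices in increasing order, are:

  0-simplices (9): a, b, c, d, e, f, g, h, i
  1-simplices (27): ab, ac, ae, ag, ah, ai, bc, bd, be, bf, bg, cd, cf, ch, ci, de, dg, dh, di, ef, eg, ei, fg, fh, fi, gh, hi
  2-simplices (18): abc, abe, aci, aeg, agh, ahi, bcd, bdg, bef, bfg, cdh, cfh, cfi, deg, dei, dhi, efi, fgh

giving chain groups C_0 ≅ Z^9, C_1 ≅ Z^27, C_2 ≅ Z^18.

The boundary map ∂_1: C_1 → C_0 maps an edge to its endpoints' difference, ∂[p,q] = q − p. For instance
  ∂bc = c − b.
This gives a 9×27 integer matrix of rank 8; reducing to Smith normal form yields diagonal entries (1,1,1,1,1,1,1,1).

Boundary ∂_2: C_2 → C_1 acts by ∂[p,q,r] = [q,r] − [p,r] + [p,q]. For instance
  ∂deg = eg − dg + de,
  ∂efi = fi − ei + ef.
The resulting 27×18 matrix has rank 18, and its Smith normal form has invariant factors (1,1,1,1,1,1,1,1,1,1,1,1,1,1,1,1,1,2).

From H_k ≅ ker(∂_k) / im(∂_{k+1}) we obtain:

  H_0: rank C_0 − rank ∂_1 = 9 − 8 = 1, and the invariant factors of ∂_1 are all 1, so H_0 = Z.
  H_1: rank ker ∂_1 − rank ∂_2 = (27 − 8) − 18 = 1, and ∂_2 has invariant factor 2 > 1, so H_1 = Z ⊕ Z/2.
  H_2: rank ker ∂_2 − rank ∂_3 = (18 − 18) − 0 = 0, and there is no ∂_3, so H_2 = 0.

(K is a triangulation of the Klein bottle.)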